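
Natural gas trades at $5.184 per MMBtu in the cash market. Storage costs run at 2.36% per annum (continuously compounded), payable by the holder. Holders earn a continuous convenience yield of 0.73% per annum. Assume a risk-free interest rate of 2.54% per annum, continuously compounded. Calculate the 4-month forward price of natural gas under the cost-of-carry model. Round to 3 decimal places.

$5.257 per MMBtu

Net carry = r + u − y = 0.0254 + 0.0236 − 0.0073 = 0.0417
F = S·e^((r+u−y)T) = 5.184 · e^(0.0417 × 4/12) = 5.184 · e^0.013900
= 5.184 × 1.013997 = $5.257 per MMBtu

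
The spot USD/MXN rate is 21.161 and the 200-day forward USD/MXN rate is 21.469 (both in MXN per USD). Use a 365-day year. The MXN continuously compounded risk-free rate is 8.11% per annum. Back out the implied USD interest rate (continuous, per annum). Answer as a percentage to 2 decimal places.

F = S·e^((r_MXN − r_USD)T) ⇒ r_USD = r_MXN − ln(F/S)/T
ln(21.469/21.161) = 0.014450; /(200/365) = 0.026371
r_USD = 0.0811 − 0.026371 = 0.054729
r_USD = 5.47%

5.47%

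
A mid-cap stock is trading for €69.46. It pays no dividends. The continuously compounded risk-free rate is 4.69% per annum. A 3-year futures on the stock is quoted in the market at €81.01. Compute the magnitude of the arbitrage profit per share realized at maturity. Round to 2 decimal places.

€1.06 per share

Fair futures: F* = S·e^(carry·T), with carry = r = 0.0469
F* = 69.46 · e^(0.0469 × 3) = 69.46 · e^0.140700 = 69.46 × 1.151079 = €79.9539
Market €81.01 > fair €79.9539: forward overpriced → cash-and-carry (buy spot, short the forward).
At maturity, profit = |F_mkt − F*| = |81.01 − 79.9539| = €1.06 per share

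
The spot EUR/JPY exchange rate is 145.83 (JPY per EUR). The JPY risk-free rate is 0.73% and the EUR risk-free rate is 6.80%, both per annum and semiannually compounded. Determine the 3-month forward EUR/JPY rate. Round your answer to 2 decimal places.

143.67

By covered interest parity, F = S · (1+r_JPY/2)^(2T) / (1+r_EUR/2)^(2T)
= 145.83 × 1.001823 / 1.016858 = 145.83 × 0.985214
F = 143.67 JPY per EUR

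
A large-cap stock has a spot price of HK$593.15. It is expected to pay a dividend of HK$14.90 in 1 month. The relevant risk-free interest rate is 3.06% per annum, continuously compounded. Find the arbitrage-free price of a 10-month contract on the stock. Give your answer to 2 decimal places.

HK$593.22

PV(dividends) I = 14.90·e^(−0.0306·1/12)
I = 14.8621
F = (S − I)·e^(rT) = (593.15 − 14.8621) · e^(0.0306·10/12)
= 578.2879 · e^0.025500 = 578.2879 × 1.025828 = HK$593.22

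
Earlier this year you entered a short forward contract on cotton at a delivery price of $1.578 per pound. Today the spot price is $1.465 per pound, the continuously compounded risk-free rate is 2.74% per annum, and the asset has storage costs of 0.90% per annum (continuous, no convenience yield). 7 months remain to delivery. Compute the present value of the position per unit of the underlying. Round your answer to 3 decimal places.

$0.080 per pound

Current fair forward for the remaining 7 months: F = S·e^((r + u)·T), (r + u) = 0.0274 + 0.0090 = 0.0364
F = 1.465 · e^(0.0364 × 7/12) = 1.465 × 1.021460 = 1.4964
Value of long forward = (F − K)·e^(−rT) = (1.4964 − 1.578) · e^(−0.0274·7/12)
= -0.0816 × 0.984144 = -0.080
Short position value = −(long value) = $0.080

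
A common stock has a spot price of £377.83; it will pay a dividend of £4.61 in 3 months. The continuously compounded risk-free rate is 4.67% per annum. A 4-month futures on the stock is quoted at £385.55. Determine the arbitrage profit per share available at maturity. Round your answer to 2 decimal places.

£6.42 per share

PV(dividends) I = 4.61·e^(−0.0467·3/12) = 4.5565
Fair futures F* = (S − I)·e^(rT) = (377.83 − 4.5565)·e^0.015567 = 373.2735 × 1.015689 = 379.1298
Market £385.55 > fair 379.1298: forward overpriced → cash-and-carry (borrow at r, buy the stock and collect the dividends, short the forward).
Profit at T = |F_mkt − F*| = |385.55 − 379.1298| = £6.42 per share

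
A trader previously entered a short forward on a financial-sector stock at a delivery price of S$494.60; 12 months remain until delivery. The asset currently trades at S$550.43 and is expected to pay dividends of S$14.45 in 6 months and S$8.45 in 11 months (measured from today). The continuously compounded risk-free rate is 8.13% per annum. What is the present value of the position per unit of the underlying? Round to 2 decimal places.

-S$72.73

PV(remaining dividends) I = 14.45·e^(−0.0813·6/12) + 8.45·e^(−0.0813·11/12) = 21.7175
Current forward F = (S − I)·e^(rT) = (550.43 − 21.7175)·e^(0.0813·12/12) = 528.7125 × 1.084696 = 573.4923
Value (long) = (F − K)·e^(−rT) = (573.4923 − 494.60) × 0.921917 = 72.7322
Short position value = −(long value) = -S$72.73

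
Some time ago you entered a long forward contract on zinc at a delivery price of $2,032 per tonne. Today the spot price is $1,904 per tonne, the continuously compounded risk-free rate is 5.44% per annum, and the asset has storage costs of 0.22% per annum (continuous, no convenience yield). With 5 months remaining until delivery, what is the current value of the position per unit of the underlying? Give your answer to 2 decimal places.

-$80.71 per tonne

Current fair forward for the remaining 5 months: F = S·e^((r + u)·T), (r + u) = 0.0544 + 0.0022 = 0.0566
F = 1904 · e^(0.0566 × 5/12) = 1904 × 1.02386362 = 1949.4363
Value of long forward = (F − K)·e^(−rT) = (1949.4363 − 2032) · e^(−0.0544·5/12)
= -82.5637 × 0.97758829 = -80.71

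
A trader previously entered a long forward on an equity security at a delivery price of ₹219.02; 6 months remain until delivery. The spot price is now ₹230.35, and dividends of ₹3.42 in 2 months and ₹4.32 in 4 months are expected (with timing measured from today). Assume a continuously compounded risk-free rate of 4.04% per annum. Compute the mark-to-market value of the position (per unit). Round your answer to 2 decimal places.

PV(remaining dividends) I = 3.42·e^(−0.0404·2/12) + 4.32·e^(−0.0404·4/12) = 7.6593
Current forward F = (S − I)·e^(rT) = (230.35 − 7.6593)·e^(0.0404·6/12) = 222.6907 × 1.020405 = 227.2347
Value (long) = (F − K)·e^(−rT) = (227.2347 − 219.02) × 0.980003 = 8.0504
Value = ₹8.05

₹8.05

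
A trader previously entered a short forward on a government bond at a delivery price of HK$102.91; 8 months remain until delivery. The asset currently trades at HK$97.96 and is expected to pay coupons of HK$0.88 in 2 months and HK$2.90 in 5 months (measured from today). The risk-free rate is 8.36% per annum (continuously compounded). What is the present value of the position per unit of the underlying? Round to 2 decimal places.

PV(remaining coupons) I = 0.88·e^(−0.0836·2/12) + 2.90·e^(−0.0836·5/12) = 3.6685
Current forward F = (S − I)·e^(rT) = (97.96 − 3.6685)·e^(0.0836·8/12) = 94.2915 × 1.057316 = 99.6959
Value (long) = (F − K)·e^(−rT) = (99.6959 − 102.91) × 0.945791 = -3.0399
Short position value = −(long value) = HK$3.04

HK$3.04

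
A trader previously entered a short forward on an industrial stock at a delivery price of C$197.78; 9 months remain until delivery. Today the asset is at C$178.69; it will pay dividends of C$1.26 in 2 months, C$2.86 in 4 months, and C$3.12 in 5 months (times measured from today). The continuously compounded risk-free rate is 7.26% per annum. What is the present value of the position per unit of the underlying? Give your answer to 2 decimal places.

PV(remaining dividends) I = 1.26·e^(−0.0726·2/12) + 2.86·e^(−0.0726·4/12) + 3.12·e^(−0.0726·5/12) = 7.0635
Current forward F = (S − I)·e^(rT) = (178.69 − 7.0635)·e^(0.0726·9/12) = 171.6265 × 1.055960 = 181.2307
Value (long) = (F − K)·e^(−rT) = (181.2307 − 197.78) × 0.947006 = -15.6723
Short position value = −(long value) = C$15.67

C$15.67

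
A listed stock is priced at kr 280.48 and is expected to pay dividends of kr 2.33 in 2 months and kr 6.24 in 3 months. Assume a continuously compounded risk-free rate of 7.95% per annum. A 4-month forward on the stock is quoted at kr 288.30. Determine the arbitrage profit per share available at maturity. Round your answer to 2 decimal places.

kr 8.93 per share

PV(dividends) I = 2.33·e^(−0.0795·2/12) + 6.24·e^(−0.0795·3/12) = 8.4165
Fair forward F* = (S − I)·e^(rT) = (280.48 − 8.4165)·e^0.026500 = 272.0635 × 1.026854 = 279.3695
Market kr 288.30 > fair 279.3695: forward overpriced → cash-and-carry (borrow at r, buy the stock and collect the dividends, short the forward).
Profit at T = |F_mkt − F*| = |288.30 − 279.3695| = kr 8.93 per share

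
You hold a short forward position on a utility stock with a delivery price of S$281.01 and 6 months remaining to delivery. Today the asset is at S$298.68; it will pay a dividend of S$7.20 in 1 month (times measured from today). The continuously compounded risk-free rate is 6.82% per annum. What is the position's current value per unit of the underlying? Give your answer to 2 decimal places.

PV(remaining dividends) I = 7.20·e^(−0.0682·1/12) = 7.1592
Current forward F = (S − I)·e^(rT) = (298.68 − 7.1592)·e^(0.0682·6/12) = 291.5208 × 1.034688 = 301.6331
Value (long) = (F − K)·e^(−rT) = (301.6331 − 281.01) × 0.966475 = 19.9317
Short position value = −(long value) = -S$19.93

-S$19.93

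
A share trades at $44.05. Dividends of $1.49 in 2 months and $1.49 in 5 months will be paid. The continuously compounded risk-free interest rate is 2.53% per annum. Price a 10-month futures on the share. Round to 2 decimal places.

PV(dividends) I = 1.49·e^(−0.0253·2/12) + 1.49·e^(−0.0253·5/12)
I = 1.4837 + 1.4744 = 2.9581
F = (S − I)·e^(rT) = (44.05 − 2.9581) · e^(0.0253·10/12)
= 41.0919 · e^0.021083 = 41.0919 × 1.021307 = $41.97

$41.97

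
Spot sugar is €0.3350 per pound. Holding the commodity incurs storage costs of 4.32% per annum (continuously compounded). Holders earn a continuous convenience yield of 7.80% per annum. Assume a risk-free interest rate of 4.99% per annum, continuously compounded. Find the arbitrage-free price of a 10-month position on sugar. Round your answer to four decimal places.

€0.3392 per pound

Net carry = r + u − y = 0.0499 + 0.0432 − 0.0780 = 0.0151
F = S·e^((r+u−y)T) = 0.3350 · e^(0.0151 × 10/12) = 0.3350 · e^0.012583
= 0.3350 × 1.012662 = €0.3392 per pound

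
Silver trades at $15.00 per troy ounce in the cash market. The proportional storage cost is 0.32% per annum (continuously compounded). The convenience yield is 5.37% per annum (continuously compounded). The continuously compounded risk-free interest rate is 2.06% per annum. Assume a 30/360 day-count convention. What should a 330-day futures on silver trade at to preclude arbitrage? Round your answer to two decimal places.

$14.59 per troy ounce

Net carry = r + u − y = 0.0206 + 0.0032 − 0.0537 = -0.0299
F = S·e^((r+u−y)T) = 15.00 · e^(-0.0299 × 330/360) = 15.00 · e^-0.027408
= 15.00 × 0.972964 = $14.59 per troy ounce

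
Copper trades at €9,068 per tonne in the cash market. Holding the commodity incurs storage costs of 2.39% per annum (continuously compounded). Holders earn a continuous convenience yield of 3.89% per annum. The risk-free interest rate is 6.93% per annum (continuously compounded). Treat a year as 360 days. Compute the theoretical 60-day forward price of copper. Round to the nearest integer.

€9,150 per tonne

Net carry = r + u − y = 0.0693 + 0.0239 − 0.0389 = 0.0543
F = S·e^((r+u−y)T) = 9068 · e^(0.0543 × 60/360) = 9068 · e^0.009050
= 9068 × 1.009091 = €9,150 per tonne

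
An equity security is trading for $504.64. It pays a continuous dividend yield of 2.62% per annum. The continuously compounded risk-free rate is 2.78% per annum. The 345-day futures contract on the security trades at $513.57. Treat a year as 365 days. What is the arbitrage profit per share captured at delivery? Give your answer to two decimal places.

Fair futures: F* = S·e^(carry·T), with carry = (r − q) = 0.0278 − 0.0262 = 0.0016
F* = 504.64 · e^(0.0016 × 345/365) = 504.64 · e^0.001512 = 504.64 × 1.001513 = $505.4035
Market $513.57 > fair $505.4035: forward overpriced → cash-and-carry (buy spot, short the forward).
At maturity, profit = |F_mkt − F*| = |513.57 − 505.4035| = $8.17 per share

$8.17 per share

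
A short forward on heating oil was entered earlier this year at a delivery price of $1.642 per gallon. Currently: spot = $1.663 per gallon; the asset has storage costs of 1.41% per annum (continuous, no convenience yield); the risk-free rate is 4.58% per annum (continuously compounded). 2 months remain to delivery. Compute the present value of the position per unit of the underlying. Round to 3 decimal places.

-$0.037 per gallon

Current fair forward for the remaining 2 months: F = S·e^((r + u)·T), (r + u) = 0.0458 + 0.0141 = 0.0599
F = 1.663 · e^(0.0599 × 2/12) = 1.663 × 1.010033 = 1.6797
Value of long forward = (F − K)·e^(−rT) = (1.6797 − 1.642) · e^(−0.0458·2/12)
= 0.0377 × 0.992396 = 0.037
Short position value = −(long value) = -$0.037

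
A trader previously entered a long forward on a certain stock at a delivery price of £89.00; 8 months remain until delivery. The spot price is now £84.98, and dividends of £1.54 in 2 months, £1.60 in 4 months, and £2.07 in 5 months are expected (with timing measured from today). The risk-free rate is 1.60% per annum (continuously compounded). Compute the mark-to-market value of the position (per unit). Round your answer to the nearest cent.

-£8.26

PV(remaining dividends) I = 1.54·e^(−0.0160·2/12) + 1.60·e^(−0.0160·4/12) + 2.07·e^(−0.0160·5/12) = 5.1836
Current forward F = (S − I)·e^(rT) = (84.98 − 5.1836)·e^(0.0160·8/12) = 79.7964 × 1.010724 = 80.6521
Value (long) = (F − K)·e^(−rT) = (80.6521 − 89.00) × 0.989390 = -8.2593
Value = -£8.26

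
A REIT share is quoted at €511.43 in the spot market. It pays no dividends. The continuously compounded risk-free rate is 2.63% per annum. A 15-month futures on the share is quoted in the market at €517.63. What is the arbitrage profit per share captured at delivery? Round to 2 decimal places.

Fair futures: F* = S·e^(carry·T), with carry = r = 0.0263
F* = 511.43 · e^(0.0263 × 15/12) = 511.43 · e^0.032875 = 511.43 × 1.033421 = €528.5225
Market €517.63 < fair €528.5225: forward underpriced → reverse cash-and-carry (short spot, go long the forward).
At maturity, profit = |F_mkt − F*| = |517.63 − 528.5225| = €10.89 per share

€10.89 per share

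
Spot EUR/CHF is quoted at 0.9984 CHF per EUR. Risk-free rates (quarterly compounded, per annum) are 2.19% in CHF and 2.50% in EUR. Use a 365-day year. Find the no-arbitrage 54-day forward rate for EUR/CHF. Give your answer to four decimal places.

By covered interest parity, F = S · (1+r_CHF/4)^(4T) / (1+r_EUR/4)^(4T)
= 0.9984 × 1.003236 / 1.003694 = 0.9984 × 0.999544
F = 0.9979 CHF per EUR

0.9979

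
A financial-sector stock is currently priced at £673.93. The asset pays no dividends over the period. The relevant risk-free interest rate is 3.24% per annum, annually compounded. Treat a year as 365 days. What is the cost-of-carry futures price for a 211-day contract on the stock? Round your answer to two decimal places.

F = S · (1+r)^T
= 673.93 × 1.018604
F = £686.47

£686.47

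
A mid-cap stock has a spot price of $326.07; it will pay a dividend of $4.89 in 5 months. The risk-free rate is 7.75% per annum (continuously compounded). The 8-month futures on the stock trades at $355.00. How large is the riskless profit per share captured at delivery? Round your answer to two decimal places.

$16.63 per share

PV(dividends) I = 4.89·e^(−0.0775·5/12) = 4.7346
Fair futures F* = (S − I)·e^(rT) = (326.07 − 4.7346)·e^0.051667 = 321.3354 × 1.053025 = 338.3742
Market $355.00 > fair 338.3742: forward overpriced → cash-and-carry (borrow at r, buy the stock and collect the dividends, short the forward).
Profit at T = |F_mkt − F*| = |355.00 − 338.3742| = $16.63 per share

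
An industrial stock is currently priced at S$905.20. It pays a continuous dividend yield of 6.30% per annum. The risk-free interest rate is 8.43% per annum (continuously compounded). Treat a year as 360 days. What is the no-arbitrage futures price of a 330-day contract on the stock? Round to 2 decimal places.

F = S·e^((r − q)T) = 905.20 · e^((0.0843 − 0.0630) × 330/360)
= 905.20 · e^0.019525 = 905.20 × 1.019717
F = S$923.05

S$923.05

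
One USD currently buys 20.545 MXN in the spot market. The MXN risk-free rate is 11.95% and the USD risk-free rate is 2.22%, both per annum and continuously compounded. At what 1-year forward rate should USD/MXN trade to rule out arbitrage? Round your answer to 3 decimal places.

F = S·e^((r_MXN − r_USD)T) = 20.545 · e^((0.1195 − 0.0222) × 1)
= 20.545 · e^0.097300 = 20.545 × 1.102191
F = 22.645 MXN per USD

22.645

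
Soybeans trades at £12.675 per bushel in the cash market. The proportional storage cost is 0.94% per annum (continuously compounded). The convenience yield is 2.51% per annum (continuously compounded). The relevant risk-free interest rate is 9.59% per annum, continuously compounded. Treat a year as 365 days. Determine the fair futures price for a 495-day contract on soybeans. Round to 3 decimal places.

Net carry = r + u − y = 0.0959 + 0.0094 − 0.0251 = 0.0802
F = S·e^((r+u−y)T) = 12.675 · e^(0.0802 × 495/365) = 12.675 · e^0.108764
= 12.675 × 1.114899 = £14.131 per bushel

£14.131 per bushel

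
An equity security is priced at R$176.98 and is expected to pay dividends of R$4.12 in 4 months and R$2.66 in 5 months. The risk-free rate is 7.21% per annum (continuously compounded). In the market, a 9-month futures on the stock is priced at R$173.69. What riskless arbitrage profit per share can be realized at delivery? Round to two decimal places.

R$6.15 per share

PV(dividends) I = 4.12·e^(−0.0721·4/12) + 2.66·e^(−0.0721·5/12) = 6.6034
Fair futures F* = (S − I)·e^(rT) = (176.98 − 6.6034)·e^0.054075 = 170.3766 × 1.055564 = 179.8434
Market R$173.69 < fair 179.8434: forward underpriced → reverse cash-and-carry (short the stock, invest proceeds at r, pay the dividends, go long the forward).
Profit at T = |F_mkt − F*| = |173.69 − 179.8434| = R$6.15 per share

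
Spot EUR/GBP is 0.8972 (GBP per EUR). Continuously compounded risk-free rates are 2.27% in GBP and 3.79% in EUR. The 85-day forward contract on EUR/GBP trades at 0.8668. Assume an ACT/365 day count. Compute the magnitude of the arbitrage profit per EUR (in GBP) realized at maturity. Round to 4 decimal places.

Fair forward: F* = S·e^(carry·T), with carry = (r_GBP − r_EUR) = 0.0227 − 0.0379 = -0.0152
F* = 0.8972 · e^(-0.0152 × 85/365) = 0.8972 · e^-0.003540 = 0.8972 × 0.996466 = 0.8940
Market 0.8668 < fair 0.8940: forward underpriced → reverse cash-and-carry (short spot, go long the forward).
At maturity, profit = |F_mkt − F*| = |0.8668 − 0.8940| = 0.0272 per EUR (in GBP)

0.0272 per EUR (in GBP)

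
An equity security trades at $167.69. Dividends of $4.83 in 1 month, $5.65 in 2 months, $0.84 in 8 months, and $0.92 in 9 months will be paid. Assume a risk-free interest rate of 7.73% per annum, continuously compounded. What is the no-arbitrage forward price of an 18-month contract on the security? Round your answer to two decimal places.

PV(dividends) I = 4.83·e^(−0.0773·1/12) + 5.65·e^(−0.0773·2/12) + 0.84·e^(−0.0773·8/12) + 0.92·e^(−0.0773·9/12)
I = 4.7990 + 5.5777 + 0.7978 + 0.8682 = 12.0427
F = (S − I)·e^(rT) = (167.69 − 12.0427) · e^(0.0773·18/12)
= 155.6473 · e^0.115950 = 155.6473 × 1.122940 = $174.78

$174.78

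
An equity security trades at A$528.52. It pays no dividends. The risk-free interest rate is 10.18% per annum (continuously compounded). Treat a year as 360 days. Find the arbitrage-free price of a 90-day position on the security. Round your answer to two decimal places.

F = S·e^(rT) = 528.52 · e^(0.1018 × 90/360)
= 528.52 · e^0.025450 = 528.52 × 1.025777
F = A$542.14

A$542.14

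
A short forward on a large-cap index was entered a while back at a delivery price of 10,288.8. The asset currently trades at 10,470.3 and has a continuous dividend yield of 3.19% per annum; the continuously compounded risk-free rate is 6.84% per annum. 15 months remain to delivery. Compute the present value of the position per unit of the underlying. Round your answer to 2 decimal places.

-615.35

Current fair forward for the remaining 15 months: F = S·e^((r − q)·T), (r − q) = 0.0684 − 0.0319 = 0.0365
F = 10470.3 · e^(0.0365 × 15/12) = 10470.3 × 1.04668183 = 10959.0728
Value of long forward = (F − K)·e^(−rT) = (10959.0728 − 10288.8) · e^(−0.0684·15/12)
= 670.2728 × 0.91805314 = 615.35
Short position value = −(long value) = -615.35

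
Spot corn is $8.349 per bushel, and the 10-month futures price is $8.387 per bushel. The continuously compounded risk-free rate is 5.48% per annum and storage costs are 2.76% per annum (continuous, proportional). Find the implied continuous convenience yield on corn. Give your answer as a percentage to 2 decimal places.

F = S·e^((r+u−y)T) ⇒ (r+u−y) = ln(F/S)/T
ln(8.387/8.349) = 0.004541; /T ⇒ 0.005449
y = r + u − ln(F/S)/T = 0.0548 + 0.0276 − 0.005449 = 0.076951
y = 7.70%

7.70%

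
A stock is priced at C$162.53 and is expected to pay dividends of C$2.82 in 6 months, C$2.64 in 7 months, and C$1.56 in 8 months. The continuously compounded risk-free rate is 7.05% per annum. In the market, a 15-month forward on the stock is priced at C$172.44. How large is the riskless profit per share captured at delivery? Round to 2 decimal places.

C$2.30 per share

PV(dividends) I = 2.82·e^(−0.0705·6/12) + 2.64·e^(−0.0705·7/12) + 1.56·e^(−0.0705·8/12) = 6.7443
Fair forward F* = (S − I)·e^(rT) = (162.53 − 6.7443)·e^0.088125 = 155.7857 × 1.092125 = 170.1375
Market C$172.44 > fair 170.1375: forward overpriced → cash-and-carry (borrow at r, buy the stock and collect the dividends, short the forward).
Profit at T = |F_mkt − F*| = |172.44 − 170.1375| = C$2.30 per share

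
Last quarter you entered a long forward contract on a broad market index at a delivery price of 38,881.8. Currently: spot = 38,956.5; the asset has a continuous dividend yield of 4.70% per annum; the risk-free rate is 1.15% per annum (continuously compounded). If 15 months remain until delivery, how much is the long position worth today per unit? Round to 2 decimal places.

Current fair forward for the remaining 15 months: F = S·e^((r − q)·T), (r − q) = 0.0115 − 0.0470 = -0.0355
F = 38956.5 · e^(-0.0355 × 15/12) = 38956.5 × 0.95659517 = 37265.5997
Value of long forward = (F − K)·e^(−rT) = (37265.5997 − 38881.8) · e^(−0.0115·15/12)
= -1616.2003 × 0.98572783 = -1593.13

-1593.13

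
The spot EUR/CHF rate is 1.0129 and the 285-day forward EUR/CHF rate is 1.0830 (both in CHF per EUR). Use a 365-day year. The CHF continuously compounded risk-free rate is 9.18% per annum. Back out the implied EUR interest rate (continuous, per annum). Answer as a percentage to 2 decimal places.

F = S·e^((r_CHF − r_EUR)T) ⇒ r_EUR = r_CHF − ln(F/S)/T
ln(1.0830/1.0129) = 0.066917; /(285/365) = 0.085701
r_EUR = 0.0918 − 0.085701 = 0.006099
r_EUR = 0.61%

0.61%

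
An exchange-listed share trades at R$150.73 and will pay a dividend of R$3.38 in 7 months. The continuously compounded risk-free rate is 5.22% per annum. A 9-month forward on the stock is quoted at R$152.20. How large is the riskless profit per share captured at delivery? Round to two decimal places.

R$1.14 per share

PV(dividends) I = 3.38·e^(−0.0522·7/12) = 3.2786
Fair forward F* = (S − I)·e^(rT) = (150.73 − 3.2786)·e^0.039150 = 147.4514 × 1.039926 = 153.3385
Market R$152.20 < fair 153.3385: forward underpriced → reverse cash-and-carry (short the stock, invest proceeds at r, pay the dividends, go long the forward).
Profit at T = |F_mkt − F*| = |152.20 − 153.3385| = R$1.14 per share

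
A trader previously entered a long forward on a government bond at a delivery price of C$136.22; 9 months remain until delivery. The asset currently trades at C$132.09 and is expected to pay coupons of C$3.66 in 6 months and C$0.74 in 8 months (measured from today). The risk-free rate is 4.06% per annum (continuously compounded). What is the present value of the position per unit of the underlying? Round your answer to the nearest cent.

-C$4.35

PV(remaining coupons) I = 3.66·e^(−0.0406·6/12) + 0.74·e^(−0.0406·8/12) = 4.3067
Current forward F = (S − I)·e^(rT) = (132.09 − 4.3067)·e^(0.0406·9/12) = 127.7833 × 1.030918 = 131.7341
Value (long) = (F − K)·e^(−rT) = (131.7341 − 136.22) × 0.970009 = -4.3514
Value = -C$4.35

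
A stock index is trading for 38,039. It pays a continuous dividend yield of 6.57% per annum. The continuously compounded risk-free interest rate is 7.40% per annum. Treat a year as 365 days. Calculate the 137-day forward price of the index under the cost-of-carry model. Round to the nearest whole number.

38,158

F = S·e^((r − q)T) = 38039 · e^((0.0740 − 0.0657) × 137/365)
= 38039 · e^0.003115 = 38039 × 1.003120
F = 38,158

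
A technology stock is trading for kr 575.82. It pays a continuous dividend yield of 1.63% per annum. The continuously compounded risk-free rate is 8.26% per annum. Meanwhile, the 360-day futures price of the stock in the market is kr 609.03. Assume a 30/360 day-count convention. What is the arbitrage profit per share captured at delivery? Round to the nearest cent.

Fair futures: F* = S·e^(carry·T), with carry = (r − q) = 0.0826 − 0.0163 = 0.0663
F* = 575.82 · e^(0.0663 × 360/360) = 575.82 · e^0.066300 = 575.82 × 1.068547 = kr 615.2907
Market kr 609.03 < fair kr 615.2907: forward underpriced → reverse cash-and-carry (short spot, go long the forward).
At maturity, profit = |F_mkt − F*| = |609.03 − 615.2907| = kr 6.26 per share

kr 6.26 per share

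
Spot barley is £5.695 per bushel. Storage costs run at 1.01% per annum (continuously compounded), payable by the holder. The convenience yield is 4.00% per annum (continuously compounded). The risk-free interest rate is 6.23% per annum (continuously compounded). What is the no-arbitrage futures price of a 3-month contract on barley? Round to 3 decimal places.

Net carry = r + u − y = 0.0623 + 0.0101 − 0.0400 = 0.0324
F = S·e^((r+u−y)T) = 5.695 · e^(0.0324 × 3/12) = 5.695 · e^0.008100
= 5.695 × 1.008133 = £5.741 per bushel

£5.741 per bushel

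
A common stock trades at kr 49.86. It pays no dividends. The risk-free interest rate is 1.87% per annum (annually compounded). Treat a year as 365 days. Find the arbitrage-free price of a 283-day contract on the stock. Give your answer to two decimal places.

kr 50.58

F = S · (1+r)^T
= 49.86 × 1.014469
F = kr 50.58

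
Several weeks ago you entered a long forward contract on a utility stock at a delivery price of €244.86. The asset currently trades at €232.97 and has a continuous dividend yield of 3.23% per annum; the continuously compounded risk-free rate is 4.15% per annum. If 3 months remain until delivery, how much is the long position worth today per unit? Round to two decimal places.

-€11.24

Current fair forward for the remaining 3 months: F = S·e^((r − q)·T), (r − q) = 0.0415 − 0.0323 = 0.0092
F = 232.97 · e^(0.0092 × 3/12) = 232.97 × 1.002303 = 233.5065
Value of long forward = (F − K)·e^(−rT) = (233.5065 − 244.86) · e^(−0.0415·3/12)
= -11.3535 × 0.989679 = -11.24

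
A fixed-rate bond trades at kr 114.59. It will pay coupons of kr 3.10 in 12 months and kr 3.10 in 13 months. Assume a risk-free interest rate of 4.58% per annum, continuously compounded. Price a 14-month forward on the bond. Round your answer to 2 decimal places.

PV(coupons) I = 3.10·e^(−0.0458·12/12) + 3.10·e^(−0.0458·13/12)
I = 2.9612 + 2.9499 = 5.9111
F = (S − I)·e^(rT) = (114.59 − 5.9111) · e^(0.0458·14/12)
= 108.6789 · e^0.053433 = 108.6789 × 1.054886 = kr 114.64

kr 114.64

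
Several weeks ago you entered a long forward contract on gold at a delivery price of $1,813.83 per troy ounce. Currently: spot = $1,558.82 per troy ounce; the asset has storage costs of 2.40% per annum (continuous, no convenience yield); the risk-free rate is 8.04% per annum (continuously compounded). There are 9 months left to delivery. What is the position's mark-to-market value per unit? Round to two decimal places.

Current fair forward for the remaining 9 months: F = S·e^((r + u)·T), (r + u) = 0.0804 + 0.0240 = 0.1044
F = 1558.82 · e^(0.1044 × 9/12) = 1558.82 × 1.08144704 = 1685.7813
Value of long forward = (F − K)·e^(−rT) = (1685.7813 − 1813.83) · e^(−0.0804·9/12)
= -128.0487 × 0.94148205 = -120.56

-$120.56 per troy ounce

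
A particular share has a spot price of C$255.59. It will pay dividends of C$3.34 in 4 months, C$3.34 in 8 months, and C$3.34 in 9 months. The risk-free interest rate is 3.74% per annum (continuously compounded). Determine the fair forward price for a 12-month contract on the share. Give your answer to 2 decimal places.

C$255.15

PV(dividends) I = 3.34·e^(−0.0374·4/12) + 3.34·e^(−0.0374·8/12) + 3.34·e^(−0.0374·9/12)
I = 3.2986 + 3.2578 + 3.2476 = 9.8040
F = (S − I)·e^(rT) = (255.59 − 9.8040) · e^(0.0374·12/12)
= 245.7860 · e^0.037400 = 245.7860 × 1.038108 = C$255.15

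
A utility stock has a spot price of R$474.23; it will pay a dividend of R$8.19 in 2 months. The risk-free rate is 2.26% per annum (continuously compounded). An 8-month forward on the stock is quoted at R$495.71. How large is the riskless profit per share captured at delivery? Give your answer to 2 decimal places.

PV(dividends) I = 8.19·e^(−0.0226·2/12) = 8.1592
Fair forward F* = (S − I)·e^(rT) = (474.23 − 8.1592)·e^0.015067 = 466.0708 × 1.015181 = 473.1462
Market R$495.71 > fair 473.1462: forward overpriced → cash-and-carry (borrow at r, buy the stock and collect the dividends, short the forward).
Profit at T = |F_mkt − F*| = |495.71 − 473.1462| = R$22.56 per share

R$22.56 per share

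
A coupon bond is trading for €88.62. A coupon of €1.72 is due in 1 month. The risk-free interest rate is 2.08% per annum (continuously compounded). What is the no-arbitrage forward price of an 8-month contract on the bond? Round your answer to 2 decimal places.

PV(coupons) I = 1.72·e^(−0.0208·1/12)
I = 1.7170
F = (S − I)·e^(rT) = (88.62 − 1.7170) · e^(0.0208·8/12)
= 86.9030 · e^0.013867 = 86.9030 × 1.013964 = €88.12

€88.12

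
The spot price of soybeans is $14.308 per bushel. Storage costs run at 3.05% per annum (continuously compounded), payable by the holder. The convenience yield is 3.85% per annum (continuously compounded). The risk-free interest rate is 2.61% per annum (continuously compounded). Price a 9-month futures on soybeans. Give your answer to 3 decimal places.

$14.504 per bushel

Net carry = r + u − y = 0.0261 + 0.0305 − 0.0385 = 0.0181
F = S·e^((r+u−y)T) = 14.308 · e^(0.0181 × 9/12) = 14.308 · e^0.013575
= 14.308 × 1.013668 = $14.504 per bushel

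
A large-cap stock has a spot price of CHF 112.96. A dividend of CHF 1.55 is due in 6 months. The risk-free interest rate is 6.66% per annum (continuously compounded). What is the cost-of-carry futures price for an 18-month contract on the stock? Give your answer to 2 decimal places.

PV(dividends) I = 1.55·e^(−0.0666·6/12)
I = 1.4992
F = (S − I)·e^(rT) = (112.96 − 1.4992) · e^(0.0666·18/12)
= 111.4608 · e^0.099900 = 111.4608 × 1.105060 = CHF 123.17

CHF 123.17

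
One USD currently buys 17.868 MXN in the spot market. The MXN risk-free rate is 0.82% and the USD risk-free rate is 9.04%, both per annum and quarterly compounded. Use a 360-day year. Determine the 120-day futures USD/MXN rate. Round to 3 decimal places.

By covered interest parity, F = S · (1+r_MXN/4)^(4T) / (1+r_USD/4)^(4T)
= 17.868 × 1.002734 / 1.030246 = 17.868 × 0.973296
F = 17.391 MXN per USD

17.391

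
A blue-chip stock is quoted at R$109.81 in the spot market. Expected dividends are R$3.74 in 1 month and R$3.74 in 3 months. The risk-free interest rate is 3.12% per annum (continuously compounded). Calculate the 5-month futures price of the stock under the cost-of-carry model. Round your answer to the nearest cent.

PV(dividends) I = 3.74·e^(−0.0312·1/12) + 3.74·e^(−0.0312·3/12)
I = 3.7303 + 3.7109 = 7.4412
F = (S − I)·e^(rT) = (109.81 − 7.4412) · e^(0.0312·5/12)
= 102.3688 · e^0.013000 = 102.3688 × 1.013085 = R$103.71

R$103.71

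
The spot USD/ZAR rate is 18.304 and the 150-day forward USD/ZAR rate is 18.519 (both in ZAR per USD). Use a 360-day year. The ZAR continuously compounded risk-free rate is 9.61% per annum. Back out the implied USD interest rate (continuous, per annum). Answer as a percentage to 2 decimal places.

F = S·e^((r_ZAR − r_USD)T) ⇒ r_USD = r_ZAR − ln(F/S)/T
ln(18.519/18.304) = 0.011678; /(150/360) = 0.028027
r_USD = 0.0961 − 0.028027 = 0.068073
r_USD = 6.81%

6.81%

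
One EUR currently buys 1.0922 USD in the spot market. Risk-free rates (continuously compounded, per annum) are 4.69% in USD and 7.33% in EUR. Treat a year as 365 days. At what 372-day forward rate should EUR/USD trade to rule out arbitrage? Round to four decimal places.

1.0632

F = S·e^((r_USD − r_EUR)T) = 1.0922 · e^((0.0469 − 0.0733) × 372/365)
= 1.0922 · e^-0.026906 = 1.0922 × 0.973453
F = 1.0632 USD per EUR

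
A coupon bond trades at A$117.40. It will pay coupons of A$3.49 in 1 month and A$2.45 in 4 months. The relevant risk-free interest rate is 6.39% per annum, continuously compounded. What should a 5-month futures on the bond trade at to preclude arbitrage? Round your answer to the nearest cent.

PV(coupons) I = 3.49·e^(−0.0639·1/12) + 2.45·e^(−0.0639·4/12)
I = 3.4715 + 2.3984 = 5.8699
F = (S − I)·e^(rT) = (117.40 − 5.8699) · e^(0.0639·5/12)
= 111.5301 · e^0.026625 = 111.5301 × 1.026983 = A$114.54

A$114.54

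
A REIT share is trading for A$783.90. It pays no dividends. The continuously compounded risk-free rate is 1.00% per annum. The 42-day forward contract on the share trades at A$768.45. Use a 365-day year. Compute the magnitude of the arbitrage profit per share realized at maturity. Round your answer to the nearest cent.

A$16.35 per share

Fair forward: F* = S·e^(carry·T), with carry = r = 0.0100
F* = 783.90 · e^(0.0100 × 42/365) = 783.90 · e^0.001151 = 783.90 × 1.001152 = A$784.8031
Market A$768.45 < fair A$784.8031: forward underpriced → reverse cash-and-carry (short spot, go long the forward).
At maturity, profit = |F_mkt − F*| = |768.45 − 784.8031| = A$16.35 per share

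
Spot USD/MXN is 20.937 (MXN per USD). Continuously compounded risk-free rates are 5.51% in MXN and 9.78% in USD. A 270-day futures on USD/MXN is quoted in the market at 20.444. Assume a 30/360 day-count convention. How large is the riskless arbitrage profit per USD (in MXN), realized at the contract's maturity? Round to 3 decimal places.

0.167 per USD (in MXN)

Fair futures: F* = S·e^(carry·T), with carry = (r_MXN − r_USD) = 0.0551 − 0.0978 = -0.0427
F* = 20.937 · e^(-0.0427 × 270/360) = 20.937 · e^-0.032025 = 20.937 × 0.968482 = 20.2771
Market 20.444 > fair 20.2771: forward overpriced → cash-and-carry (buy spot, short the forward).
At maturity, profit = |F_mkt − F*| = |20.444 − 20.2771| = 0.167 per USD (in MXN)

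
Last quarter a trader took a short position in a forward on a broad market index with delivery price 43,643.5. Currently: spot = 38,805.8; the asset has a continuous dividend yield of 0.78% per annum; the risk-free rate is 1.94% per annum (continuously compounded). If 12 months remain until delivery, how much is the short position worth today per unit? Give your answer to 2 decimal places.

Current fair forward for the remaining 12 months: F = S·e^((r − q)·T), (r − q) = 0.0194 − 0.0078 = 0.0116
F = 38805.8 · e^(0.0116 × 12/12) = 38805.8 × 1.01166754 = 39258.5682
Value of long forward = (F − K)·e^(−rT) = (39258.5682 − 43643.5) · e^(−0.0194·12/12)
= -4384.9318 × 0.98078697 = -4300.68
Short position value = −(long value) = 4300.68

4300.68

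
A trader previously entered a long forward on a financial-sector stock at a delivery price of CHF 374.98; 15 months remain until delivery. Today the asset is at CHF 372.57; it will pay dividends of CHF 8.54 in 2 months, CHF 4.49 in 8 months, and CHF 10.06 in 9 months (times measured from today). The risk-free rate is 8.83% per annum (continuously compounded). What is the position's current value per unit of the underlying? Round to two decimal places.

CHF 14.71

PV(remaining dividends) I = 8.54·e^(−0.0883·2/12) + 4.49·e^(−0.0883·8/12) + 10.06·e^(−0.0883·9/12) = 22.0639
Current forward F = (S − I)·e^(rT) = (372.57 − 22.0639)·e^(0.0883·15/12) = 350.5061 × 1.116697 = 391.4091
Value (long) = (F − K)·e^(−rT) = (391.4091 − 374.98) × 0.895498 = 14.7122
Value = CHF 14.71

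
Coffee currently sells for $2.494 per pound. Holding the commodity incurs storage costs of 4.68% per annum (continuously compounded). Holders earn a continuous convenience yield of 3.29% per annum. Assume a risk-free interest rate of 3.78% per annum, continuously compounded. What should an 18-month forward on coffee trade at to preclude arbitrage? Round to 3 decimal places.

$2.695 per pound

Net carry = r + u − y = 0.0378 + 0.0468 − 0.0329 = 0.0517
F = S·e^((r+u−y)T) = 2.494 · e^(0.0517 × 18/12) = 2.494 · e^0.077550
= 2.494 × 1.080636 = $2.695 per pound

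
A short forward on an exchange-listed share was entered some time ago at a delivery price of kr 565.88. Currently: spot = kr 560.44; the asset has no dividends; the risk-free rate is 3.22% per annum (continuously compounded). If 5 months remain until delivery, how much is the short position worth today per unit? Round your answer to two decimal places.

Current fair forward for the remaining 5 months: F = S·e^(r·T), r = 0.0322
F = 560.44 · e^(0.0322 × 5/12) = 560.44 × 1.013507 = 568.0099
Value of long forward = (F − K)·e^(−rT) = (568.0099 − 565.88) · e^(−0.0322·5/12)
= 2.1299 × 0.986673 = 2.10
Short position value = −(long value) = -kr 2.10

-kr 2.10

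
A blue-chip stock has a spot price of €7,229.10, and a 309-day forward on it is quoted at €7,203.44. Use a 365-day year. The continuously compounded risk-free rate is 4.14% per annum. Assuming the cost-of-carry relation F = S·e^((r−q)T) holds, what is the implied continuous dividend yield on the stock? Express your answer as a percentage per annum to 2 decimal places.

4.56%

From F = S·e^((r−q)T): (r − q) = ln(F/S)/T
ln(7203.44/7229.10) = ln(0.996450) = -0.003556
(r − q) = -0.003556 / (309/365) = -0.004200
q = r − ln(F/S)/T = 0.0414 + 0.004200 = 0.045600
q = 4.56%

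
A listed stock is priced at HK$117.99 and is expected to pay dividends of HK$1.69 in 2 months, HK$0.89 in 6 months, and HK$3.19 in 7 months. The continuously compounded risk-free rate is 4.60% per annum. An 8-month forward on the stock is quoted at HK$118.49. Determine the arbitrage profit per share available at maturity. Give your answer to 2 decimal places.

PV(dividends) I = 1.69·e^(−0.0460·2/12) + 0.89·e^(−0.0460·6/12) + 3.19·e^(−0.0460·7/12) = 5.6524
Fair forward F* = (S − I)·e^(rT) = (117.99 − 5.6524)·e^0.030667 = 112.3376 × 1.031142 = 115.8360
Market HK$118.49 > fair 115.8360: forward overpriced → cash-and-carry (borrow at r, buy the stock and collect the dividends, short the forward).
Profit at T = |F_mkt − F*| = |118.49 − 115.8360| = HK$2.65 per share

HK$2.65 per share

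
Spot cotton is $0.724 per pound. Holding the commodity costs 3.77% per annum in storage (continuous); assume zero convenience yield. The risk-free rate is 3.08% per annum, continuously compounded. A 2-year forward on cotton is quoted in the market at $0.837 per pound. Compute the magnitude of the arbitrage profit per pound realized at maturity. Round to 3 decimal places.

$0.007 per pound

Fair forward: F* = S·e^(carry·T), with carry = (r + u) = 0.0308 + 0.0377 = 0.0685
F* = 0.724 · e^(0.0685 × 2) = 0.724 · e^0.137000 = 0.724 × 1.146828 = $0.8303
Market $0.837 > fair $0.8303: forward overpriced → cash-and-carry (buy spot, short the forward).
At maturity, profit = |F_mkt − F*| = |0.837 − 0.8303| = $0.007 per pound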